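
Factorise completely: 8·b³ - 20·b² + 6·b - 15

(2·b - 5)·(4·b² + 3)

Group as (8·b³ + 6·b) + (-20·b² - 15) = 2·b·(4·b² + 3) - 5·(4·b² + 3).
Both groups share the factor (4·b² + 3).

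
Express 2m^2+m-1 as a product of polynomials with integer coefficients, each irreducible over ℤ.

(2m-1)(m+1)

Need a pair with product 2·(-1) = -2 and sum 1: that's -1 and 2.
Split the middle term: 2m^2-m + 2m-1 = m(2m-1) + (2m-1).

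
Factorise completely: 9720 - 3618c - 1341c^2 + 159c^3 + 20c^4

(4c + 15)(5c - 9)(c + 12)(c - 6)

Testing divisors of the constant over divisors of the leading coefficient, c = 9/5 is a root, so (5c - 9) is a factor; dividing leaves 4c^3 + 39c^2 - 198c - 1080.
Continuing, c = 6 is a root, giving the factor (c - 6) and quotient 4c^2 + 63c + 180.
The remaining quadratic factors as (c + 12)(4c + 15).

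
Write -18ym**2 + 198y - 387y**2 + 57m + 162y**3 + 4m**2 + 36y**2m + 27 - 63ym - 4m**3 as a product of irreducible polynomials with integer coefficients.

Group: 3y(54y**2 + 30ym - 75y + 4m**2 - 16m - 9) + (-m - 3)(54y**2 + 30ym - 75y + 4m**2 - 16m - 9); both groups contain (54y**2 + 30ym - 75y + 4m**2 - 16m - 9), so (3y - m - 3) is a factor with cofactor 54y**2 + 30ym - 75y + 4m**2 - 16m - 9.
The cofactor groups again: 54y**2 + 30ym - 75y + 4m**2 - 16m - 9 = 6y(9y + 2m + 1) + (2m - 9)(9y + 2m + 1); both groups contain (9y + 2m + 1), giving (6y + 2m - 9)(9y + 2m + 1).

(3y - m - 3)(6y + 2m - 9)(9y + 2m + 1)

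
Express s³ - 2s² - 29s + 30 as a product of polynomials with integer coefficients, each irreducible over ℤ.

(s + 5)(s - 1)(s - 6)

Trying the rational-root candidates, s = 1 is a root, so (s - 1) is a factor; dividing leaves s² - s - 30.
The remaining quadratic factors as (s - 6)(s + 5).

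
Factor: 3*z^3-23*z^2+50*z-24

By the rational root theorem, z = 4 is a root, giving the factor (z-4) and quotient 3*z^2-11*z+6.
The remaining quadratic factors as (z-3)(3*z-2).

(3*z-2)*(z-3)*(z-4)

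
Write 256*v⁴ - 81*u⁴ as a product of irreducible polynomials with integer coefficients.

Write as (16*v²)² − (9*u²)², then factor 16*v² - 9*u² once more.

(4*v - 3*u)*(4*v + 3*u)*(16*v² + 9*u²)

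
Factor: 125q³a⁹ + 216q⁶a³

a³q³(6q + 5a²)(36q² − 30qa² + 25a⁴)

Pull out the common factor q³a³, leaving 216q³ + 125a⁶.
Recognize a sum of cubes with the parts 5a² and 6q.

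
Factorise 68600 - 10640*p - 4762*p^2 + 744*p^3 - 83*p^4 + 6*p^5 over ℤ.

Trying the rational-root candidates, p = 10 is a root, so (p - 10) is a factor; dividing leaves 6*p^4 - 23*p^3 + 514*p^2 + 378*p - 6860.
Next, p = -7/2 is a root, so (2*p + 7) divides it; the quotient is 3*p^3 - 22*p^2 + 334*p - 980.
Next, p = 10/3 is a root, so (3*p - 10) divides it; the quotient is p^2 - 4*p + 98.
The quadratic p^2 - 4*p + 98 has discriminant -376 < 0 and is irreducible over ℤ.

(2*p + 7)*(3*p - 10)*(p - 10)*(p^2 - 4*p + 98)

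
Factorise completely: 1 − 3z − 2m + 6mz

(2m − 1)(3z − 1)

Group as (6mz − 2m) + (−3z + 1) = 2m(3z − 1) − (3z − 1).
Both groups share the factor (3z − 1).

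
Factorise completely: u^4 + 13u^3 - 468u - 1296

Trying the rational-root candidates, u = -4 is a root, giving the factor (u + 4) and quotient u^3 + 9u^2 - 36u - 324.
Then u = 6 is a root, so (u - 6) divides it; the quotient is u^2 + 15u + 54.
The remaining quadratic factors as (u + 6)(u + 9).

(u + 4)(u + 6)(u + 9)(u - 6)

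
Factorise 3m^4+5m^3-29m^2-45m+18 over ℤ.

By the rational root theorem, m = 3 is a root, so (m-3) is a factor; dividing leaves 3m^3+14m^2+13m-6.
Continuing, m = -3 is a root, so (m+3) is a factor; dividing leaves 3m^2+5m-2.
The remaining quadratic factors as (3m-1)(m+2).

(3m-1)(m+2)(m+3)(m-3)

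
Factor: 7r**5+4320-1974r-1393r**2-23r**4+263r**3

By the rational root theorem, r = 9/7 is a root, so (7r-9) divides it; the quotient is r**4-2r**3+35r**2-154r-480.
Next, r = -2 is a root, so (r+2) divides it; the quotient is r**3-4r**2+43r-240.
Then r = 5 is a root, so (r-5) divides it; the quotient is r**2+r+48.
The quadratic r**2+r+48 has discriminant -191 < 0 and is irreducible over ℤ.

(7r-9)(r+2)(r-5)(r**2+r+48)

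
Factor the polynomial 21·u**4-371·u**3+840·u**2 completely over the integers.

7·u**2·(3·u-8)·(u-15)

Pull out the common factor 7·u**2, then factor the remaining trinomial.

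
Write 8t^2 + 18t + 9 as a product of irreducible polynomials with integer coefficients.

(2t + 3)(4t + 3)

Need a pair with product 8·9 = 72 and sum 18: that's 6 and 12.
Split the middle term: 8t^2 + 6t + 12t + 9 = 2t(4t + 3) + 3(4t + 3).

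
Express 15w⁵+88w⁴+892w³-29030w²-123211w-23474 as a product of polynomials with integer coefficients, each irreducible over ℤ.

Trying the rational-root candidates, w = -11/3 is a root, so (3w+11) is a factor; dividing leaves 5w⁴+11w³+257w²-10619w-2134.
Continuing, w = 11 is a root, so (w-11) divides it; the quotient is 5w³+66w²+983w+194.
Continuing, w = -1/5 is a root, giving the factor (5w+1) and quotient w²+13w+194.
The quadratic w²+13w+194 has discriminant -607 < 0 and is irreducible over ℤ.

(3w+11)(5w+1)(w-11)(w²+13w+194)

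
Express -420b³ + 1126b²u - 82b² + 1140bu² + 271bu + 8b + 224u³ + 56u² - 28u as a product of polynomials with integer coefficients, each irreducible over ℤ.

Group: 14b(-30b² + 89bu - 8b + 56u² + 28u) + (4u - 1)(-30b² + 89bu - 8b + 56u² + 28u); both groups contain (-30b² + 89bu - 8b + 56u² + 28u), so (14b + 4u - 1) is a factor with cofactor -30b² + 89bu - 8b + 56u² + 28u.
The cofactor groups again: -30b² + 89bu - 8b + 56u² + 28u = -2b(15b + 8u + 4) + 7u(15b + 8u + 4); both groups contain (15b + 8u + 4), giving -(2b - 7u)(15b + 8u + 4).

-(14b + 4u - 1)(15b + 8u + 4)(2b - 7u)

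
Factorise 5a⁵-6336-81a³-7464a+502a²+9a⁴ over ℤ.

Trying the rational-root candidates, a = 6 is a root, so (a-6) divides it; the quotient is 5a⁴+39a³+153a²+1420a+1056.
Continuing, a = -4/5 is a root, so (5a+4) is a factor; dividing leaves a³+7a²+25a+264.
Next, a = -8 is a root, giving the factor (a+8) and quotient a²-a+33.
The quadratic a²-a+33 has discriminant -131 < 0 and is irreducible over ℤ.

(5a+4)(a+8)(a-6)(a²-a+33)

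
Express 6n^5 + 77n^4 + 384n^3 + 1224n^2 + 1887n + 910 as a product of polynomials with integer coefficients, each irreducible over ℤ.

Among the possible rational roots, n = -7 is a root, so (n + 7) divides it; the quotient is 6n^4 + 35n^3 + 139n^2 + 251n + 130.
Continuing, n = -5/6 is a root, so (6n + 5) divides it; the quotient is n^3 + 5n^2 + 19n + 26.
Continuing, n = -2 is a root, so (n + 2) divides it; the quotient is n^2 + 3n + 13.
The quadratic n^2 + 3n + 13 has discriminant -43 < 0 and is irreducible over ℤ.

(6n + 5)(n + 2)(n + 7)(n^2 + 3n + 13)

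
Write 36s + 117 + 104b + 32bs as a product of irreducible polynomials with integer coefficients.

(4s + 13)(8b + 9)

Group as (32bs + 104b) + (36s + 117) = 8b(4s + 13) + 9(4s + 13).
Both groups share the factor (4s + 13).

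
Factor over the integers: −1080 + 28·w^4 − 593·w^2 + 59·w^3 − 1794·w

(4·w + 9)·(7·w + 6)·(w + 4)·(w − 5)

By the rational root theorem, w = −6/7 is a root, so (7·w + 6) divides it; the quotient is 4·w^3 + 5·w^2 − 89·w − 180.
Next, w = −9/4 is a root, so (4·w + 9) divides it; the quotient is w^2 − w − 20.
The remaining quadratic factors as (w − 5)(w + 4).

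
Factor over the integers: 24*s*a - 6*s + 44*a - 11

Group as (24*s*a - 6*s) + (44*a - 11) = 6*s*(4*a - 1) + 11*(4*a - 1).
Both groups share the factor (4*a - 1).

(4*a - 1)*(6*s + 11)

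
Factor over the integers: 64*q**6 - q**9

Pull out the common factor q**6, leaving -q**3 + 64.
Recognize a difference of cubes with the parts 4 and q.

-q**6*(q - 4)*(q**2 + 4*q + 16)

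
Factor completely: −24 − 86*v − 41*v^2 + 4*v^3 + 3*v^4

Testing divisors of the constant over divisors of the leading coefficient, v = −1/3 is a root, giving the factor (3*v + 1) and quotient v^3 + v^2 − 14*v − 24.
Next, v = 4 is a root, so (v − 4) divides it; the quotient is v^2 + 5*v + 6.
The remaining quadratic factors as (v + 3)(v + 2).

(3*v + 1)*(v + 2)*(v + 3)*(v − 4)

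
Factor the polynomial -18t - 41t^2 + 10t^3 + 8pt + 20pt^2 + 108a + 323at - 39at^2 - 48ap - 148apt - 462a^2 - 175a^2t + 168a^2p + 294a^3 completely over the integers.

Group: 7a(42a^2 - 37at - 12a + 5t^2 + 2t) + (4p + 2t - 9)(42a^2 - 37at - 12a + 5t^2 + 2t); both groups contain (42a^2 - 37at - 12a + 5t^2 + 2t), so (7a + 4p + 2t - 9) is a factor with cofactor 42a^2 - 37at - 12a + 5t^2 + 2t.
The cofactor groups again: 42a^2 - 37at - 12a + 5t^2 + 2t = 7a(6a - t) + (-5t - 2)(6a - t); both groups contain (6a - t), giving (7a - 5t - 2)(6a - t).

(6a - t)(7a + 4p + 2t - 9)(7a - 5t - 2)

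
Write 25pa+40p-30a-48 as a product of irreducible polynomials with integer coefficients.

Group as (25pa+40p) + (-30a-48) = 5p(5a+8) - 6(5a+8).
Both groups share the factor (5a+8).

(5a+8)(5p-6)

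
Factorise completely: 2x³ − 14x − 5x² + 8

Testing divisors of the constant over divisors of the leading coefficient, x = −2 is a root, so (x + 2) divides it; the quotient is 2x² − 9x + 4.
The remaining quadratic factors as (x − 4)(2x − 1).

(2x − 1)(x + 2)(x − 4)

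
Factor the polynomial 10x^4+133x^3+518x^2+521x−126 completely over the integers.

Testing divisors of the constant over divisors of the leading coefficient, x = 1/5 is a root, so (5x−1) is a factor; dividing leaves 2x^3+27x^2+109x+126.
Then x = −2 is a root, so (x+2) is a factor; dividing leaves 2x^2+23x+63.
The remaining quadratic factors as (x+7)(2x+9).

(2x+9)(5x−1)(x+2)(x+7)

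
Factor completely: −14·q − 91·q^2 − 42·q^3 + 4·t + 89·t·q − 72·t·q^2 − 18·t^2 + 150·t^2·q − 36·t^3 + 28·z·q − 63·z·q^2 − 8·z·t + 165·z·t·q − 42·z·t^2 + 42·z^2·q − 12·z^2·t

Group: 2·t·(−6·z^2 − 21·z·t + 9·z·q − 4·z − 18·t^2 + 12·t·q − 9·t + 6·q^2 + 13·q + 2) − 7·q·(−6·z^2 − 21·z·t + 9·z·q − 4·z − 18·t^2 + 12·t·q − 9·t + 6·q^2 + 13·q + 2); both groups contain (−6·z^2 − 21·z·t + 9·z·q − 4·z − 18·t^2 + 12·t·q − 9·t + 6·q^2 + 13·q + 2), so (2·t − 7·q) is a factor with cofactor −6·z^2 − 21·z·t + 9·z·q − 4·z − 18·t^2 + 12·t·q − 9·t + 6·q^2 + 13·q + 2.
The cofactor groups again: −6·z^2 − 21·z·t + 9·z·q − 4·z − 18·t^2 + 12·t·q − 9·t + 6·q^2 + 13·q + 2 = −3·z·(2·z + 3·t + q + 2) + (−6·t + 6·q + 1)·(2·z + 3·t + q + 2); both groups contain (2·z + 3·t + q + 2), giving −(3·z + 6·t − 6·q − 1)·(2·z + 3·t + q + 2).

−(3·z + 6·t − 6·q − 1)·(2·t − 7·q)·(2·z + 3·t + q + 2)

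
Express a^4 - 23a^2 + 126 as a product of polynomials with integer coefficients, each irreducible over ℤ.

Substitute u = a^2 to get a quadratic in u, then factor.
a^2 - 9 is a difference of squares.
a^2 - 14 is irreducible over ℤ (14 is not a perfect square).

(a + 3)(a - 3)(a^2 - 14)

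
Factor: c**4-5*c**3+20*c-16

Among the possible rational roots, c = 2 is a root, so (c-2) is a factor; dividing leaves c**3-3*c**2-6*c+8.
Then c = 4 is a root, giving the factor (c-4) and quotient c**2+c-2.
The remaining quadratic factors as (c-1)(c+2).

(c+2)*(c-1)*(c-2)*(c-4)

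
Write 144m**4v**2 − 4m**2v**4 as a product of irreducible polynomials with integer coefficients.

4m**2v**2(6m + v)(6m − v)

Factor out 4m**2v**2, leaving 36m**2 − v**2, which is a difference of two squares.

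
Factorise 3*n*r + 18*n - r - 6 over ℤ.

(3*n - 1)*(r + 6)

Group as (3*n*r + 18*n) + (-r - 6) = 3*n*(r + 6) - (r + 6).
Both groups share the factor (r + 6).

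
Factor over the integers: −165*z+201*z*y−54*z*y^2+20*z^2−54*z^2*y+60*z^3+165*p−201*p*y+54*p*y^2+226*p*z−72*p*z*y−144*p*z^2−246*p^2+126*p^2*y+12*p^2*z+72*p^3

Group: 6*p*(12*p^2−18*p*z+9*p*y−11*p+6*z^2−9*z*y+11*z) + (10*z+6*y−15)*(12*p^2−18*p*z+9*p*y−11*p+6*z^2−9*z*y+11*z); both groups contain (12*p^2−18*p*z+9*p*y−11*p+6*z^2−9*z*y+11*z), so (6*p+10*z+6*y−15) is a factor with cofactor 12*p^2−18*p*z+9*p*y−11*p+6*z^2−9*z*y+11*z.
The cofactor groups again: 12*p^2−18*p*z+9*p*y−11*p+6*z^2−9*z*y+11*z = 12*p*(p−z) + (−6*z+9*y−11)*(p−z); both groups contain (p−z), giving (12*p−6*z+9*y−11)*(p−z).

(12*p−6*z+9*y−11)*(6*p+10*z+6*y−15)*(p−z)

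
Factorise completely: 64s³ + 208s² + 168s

8s(2s + 3)(4s + 7)

Pull out the common factor 8s, then factor the remaining trinomial.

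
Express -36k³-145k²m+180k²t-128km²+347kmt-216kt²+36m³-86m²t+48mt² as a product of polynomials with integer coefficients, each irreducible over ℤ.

Group: 9k(-4k²-17km+20kt-18m²+43mt-24t²) - 2m(-4k²-17km+20kt-18m²+43mt-24t²); both groups contain (-4k²-17km+20kt-18m²+43mt-24t²), so (9k-2m) is a factor with cofactor -4k²-17km+20kt-18m²+43mt-24t².
The cofactor groups again: -4k²-17km+20kt-18m²+43mt-24t² = -k(4k+9m-8t) + (-2m+3t)(4k+9m-8t); both groups contain (4k+9m-8t), giving -(k+2m-3t)(4k+9m-8t).

-(4k+9m-8t)(9k-2m)(k+2m-3t)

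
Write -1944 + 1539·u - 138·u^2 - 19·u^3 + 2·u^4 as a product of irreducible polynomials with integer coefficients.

Trying the rational-root candidates, u = -9 is a root, so (u + 9) is a factor; dividing leaves 2·u^3 - 37·u^2 + 195·u - 216.
Continuing, u = 3/2 is a root, so (2·u - 3) divides it; the quotient is u^2 - 17·u + 72.
The remaining quadratic factors as (u - 8)(u - 9).

(2·u - 3)·(u + 9)·(u - 8)·(u - 9)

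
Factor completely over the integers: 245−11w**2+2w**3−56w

(2w−7)(w+5)(w−7)

By the rational root theorem, w = 7/2 is a root, so (2w−7) divides it; the quotient is w**2−2w−35.
The remaining quadratic factors as (w+5)(w−7).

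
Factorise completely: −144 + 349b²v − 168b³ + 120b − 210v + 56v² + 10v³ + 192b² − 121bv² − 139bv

−(3b − 5v − 3)(7b − 2v + 6)(8b − v − 8)

Group: 7b(−24b² + 43bv + 48b − 5v² − 43v − 24) + (−2v + 6)(−24b² + 43bv + 48b − 5v² − 43v − 24); both groups contain (−24b² + 43bv + 48b − 5v² − 43v − 24), so (7b − 2v + 6) is a factor with cofactor −24b² + 43bv + 48b − 5v² − 43v − 24.
The cofactor groups again: −24b² + 43bv + 48b − 5v² − 43v − 24 = −8b(3b − 5v − 3) + (v + 8)(3b − 5v − 3); both groups contain (3b − 5v − 3), giving −(8b − v − 8)(3b − 5v − 3).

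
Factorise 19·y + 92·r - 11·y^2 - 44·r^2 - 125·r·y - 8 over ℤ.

-(11·r + y - 1)·(4·r + 11·y - 8)

Group: -11·r·(4·r + 11·y - 8) + (-y + 1)·(4·r + 11·y - 8); both groups contain (4·r + 11·y - 8).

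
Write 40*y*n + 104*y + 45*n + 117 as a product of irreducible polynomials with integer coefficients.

(5*n + 13)*(8*y + 9)

Group as (40*y*n + 104*y) + (45*n + 117) = 8*y*(5*n + 13) + 9*(5*n + 13).
Both groups share the factor (5*n + 13).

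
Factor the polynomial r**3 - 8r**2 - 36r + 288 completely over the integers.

Testing divisors of the constant over divisors of the leading coefficient, r = 6 is a root, so (r - 6) is a factor; dividing leaves r**2 - 2r - 48.
The remaining quadratic factors as (r + 6)(r - 8).

(r + 6)(r - 6)(r - 8)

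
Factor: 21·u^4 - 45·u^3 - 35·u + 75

Group as (21·u^4 - 35·u) + (-45·u^3 + 75) = 7·u·(3·u^3 - 5) - 15·(3·u^3 - 5).
Both groups share the factor (3·u^3 - 5).

(7·u - 15)·(3·u^3 - 5)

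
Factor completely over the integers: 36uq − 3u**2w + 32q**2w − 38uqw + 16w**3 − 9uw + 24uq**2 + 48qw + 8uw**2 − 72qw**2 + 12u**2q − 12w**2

Group: u(12uq − 3uw + 16qw − 4w**2) + (2q − 4w + 3)(12uq − 3uw + 16qw − 4w**2); both groups contain (12uq − 3uw + 16qw − 4w**2), so (u + 2q − 4w + 3) is a factor with cofactor 12uq − 3uw + 16qw − 4w**2.
The cofactor groups again: 12uq − 3uw + 16qw − 4w**2 = 4q(3u + 4w) − w(3u + 4w); both groups contain (3u + 4w), giving (4q − w)(3u + 4w).

(u + 2q − 4w + 3)(3u + 4w)(4q − w)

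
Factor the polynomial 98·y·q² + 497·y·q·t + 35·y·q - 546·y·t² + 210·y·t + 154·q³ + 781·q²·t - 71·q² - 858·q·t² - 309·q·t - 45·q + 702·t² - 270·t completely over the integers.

(7·y + 11·q - 9)·(14·q - 13·t + 5)·(q + 6·t)

Group: 7·y·(14·q² + 71·q·t + 5·q - 78·t² + 30·t) + (11·q - 9)·(14·q² + 71·q·t + 5·q - 78·t² + 30·t); both groups contain (14·q² + 71·q·t + 5·q - 78·t² + 30·t), so (7·y + 11·q - 9) is a factor with cofactor 14·q² + 71·q·t + 5·q - 78·t² + 30·t.
The cofactor groups again: 14·q² + 71·q·t + 5·q - 78·t² + 30·t = q·(14·q - 13·t + 5) + 6·t·(14·q - 13·t + 5); both groups contain (14·q - 13·t + 5), giving (q + 6·t)·(14·q - 13·t + 5).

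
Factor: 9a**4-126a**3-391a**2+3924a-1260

(3a-1)(3a-14)(a+6)(a-15)

Testing divisors of the constant over divisors of the leading coefficient, a = 14/3 is a root, giving the factor (3a-14) and quotient 3a**3-28a**2-261a+90.
Continuing, a = 1/3 is a root, so (3a-1) is a factor; dividing leaves a**2-9a-90.
The remaining quadratic factors as (a-15)(a+6).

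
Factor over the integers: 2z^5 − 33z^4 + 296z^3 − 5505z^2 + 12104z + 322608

Among the possible rational roots, z = 13 is a root, so (z − 13) is a factor; dividing leaves 2z^4 − 7z^3 + 205z^2 − 2840z − 24816.
Then z = 12 is a root, giving the factor (z − 12) and quotient 2z^3 + 17z^2 + 409z + 2068.
Next, z = −11/2 is a root, so (2z + 11) divides it; the quotient is z^2 + 3z + 188.
The quadratic z^2 + 3z + 188 has discriminant −743 < 0 and is irreducible over ℤ.

(2z + 11)(z − 12)(z − 13)(z^2 + 3z + 188)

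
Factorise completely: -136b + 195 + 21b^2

(3b - 13)(7b - 15)

Need a pair with product 21·195 = 4095 and sum -136: that's -91 and -45.
Split the middle term: 21b^2 - 91b - 45b + 195 = 7b(3b - 13) - 15(3b - 13).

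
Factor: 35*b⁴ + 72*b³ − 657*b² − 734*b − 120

By the rational root theorem, b = −5 is a root, giving the factor (b + 5) and quotient 35*b³ − 103*b² − 142*b − 24.
Next, b = 4 is a root, so (b − 4) is a factor; dividing leaves 35*b² + 37*b + 6.
The remaining quadratic factors as (5*b + 1)(7*b + 6).

(5*b + 1)*(7*b + 6)*(b + 5)*(b − 4)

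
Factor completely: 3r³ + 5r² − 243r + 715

(3r − 13)(r + 11)(r − 5)

Trying the rational-root candidates, r = 13/3 is a root, giving the factor (3r − 13) and quotient r² + 6r − 55.
The remaining quadratic factors as (r − 5)(r + 11).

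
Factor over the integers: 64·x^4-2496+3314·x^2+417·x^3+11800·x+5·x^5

Trying the rational-root candidates, x = -6 is a root, giving the factor (x+6) and quotient 5·x^4+34·x^3+213·x^2+2036·x-416.
Next, x = -8 is a root, giving the factor (x+8) and quotient 5·x^3-6·x^2+261·x-52.
Next, x = 1/5 is a root, so (5·x-1) divides it; the quotient is x^2-x+52.
The quadratic x^2-x+52 has discriminant -207 < 0 and is irreducible over ℤ.

(5·x-1)·(x+6)·(x+8)·(x^2-x+52)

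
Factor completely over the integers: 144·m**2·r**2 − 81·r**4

9·r**2·(4·m + 3·r)·(4·m − 3·r)

Every term has a factor of 9·r**2. Then 16·m**2 − 9·r**2 = (4·m)² − (3·r)².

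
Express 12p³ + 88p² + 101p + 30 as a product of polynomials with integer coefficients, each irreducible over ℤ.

Testing divisors of the constant over divisors of the leading coefficient, p = -1/2 is a root, so (2p + 1) divides it; the quotient is 6p² + 41p + 30.
The remaining quadratic factors as (p + 6)(6p + 5).

(2p + 1)(6p + 5)(p + 6)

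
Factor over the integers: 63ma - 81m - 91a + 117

(7a - 9)(9m - 13)

Group as (63ma - 81m) + (-91a + 117) = 9m(7a - 9) - 13(7a - 9).
Both groups share the factor (7a - 9).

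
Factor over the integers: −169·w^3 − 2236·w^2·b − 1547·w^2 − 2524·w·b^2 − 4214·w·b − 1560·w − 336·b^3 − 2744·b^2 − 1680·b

−(w + 12·b + 8)·(13·w + 14·b)·(13·w + 2·b + 15)

Group: 13·w·(−13·w^2 − 170·w·b − 104·w − 168·b^2 − 112·b) + (2·b + 15)·(−13·w^2 − 170·w·b − 104·w − 168·b^2 − 112·b); both groups contain (−13·w^2 − 170·w·b − 104·w − 168·b^2 − 112·b), so (13·w + 2·b + 15) is a factor with cofactor −13·w^2 − 170·w·b − 104·w − 168·b^2 − 112·b.
The cofactor groups again: −13·w^2 − 170·w·b − 104·w − 168·b^2 − 112·b = −w·(13·w + 14·b) + (−12·b − 8)·(13·w + 14·b); both groups contain (13·w + 14·b), giving −(w + 12·b + 8)·(13·w + 14·b).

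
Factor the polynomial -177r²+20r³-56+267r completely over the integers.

(4r-1)(5r-8)(r-7)

By the rational root theorem, r = 1/4 is a root, giving the factor (4r-1) and quotient 5r²-43r+56.
The remaining quadratic factors as (r-7)(5r-8).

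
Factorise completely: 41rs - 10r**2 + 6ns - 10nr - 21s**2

-(2n + 2r - 7s)(5r - 3s)

Group: -5r(2n + 2r - 7s) + 3s(2n + 2r - 7s); both groups contain (2n + 2r - 7s).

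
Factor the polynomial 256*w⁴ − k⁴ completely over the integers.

(4*w − k)*(4*w + k)*(16*w² + k²)

Write as (16*w²)² − (k²)², then factor 16*w² − k² once more.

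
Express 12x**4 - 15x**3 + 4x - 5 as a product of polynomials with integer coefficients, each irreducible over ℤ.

(4x - 5)(3x**3 + 1)

Group as (12x**4 + 4x) + (-15x**3 - 5) = 4x(3x**3 + 1) - 5(3x**3 + 1).
Both groups share the factor (3x**3 + 1).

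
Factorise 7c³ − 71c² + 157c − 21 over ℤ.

(7c − 1)(c − 3)(c − 7)

By the rational root theorem, c = 7 is a root, so (c − 7) is a factor; dividing leaves 7c² − 22c + 3.
The remaining quadratic factors as (7c − 1)(c − 3).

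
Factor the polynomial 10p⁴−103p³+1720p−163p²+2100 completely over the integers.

Testing divisors of the constant over divisors of the leading coefficient, p = −7/2 is a root, giving the factor (2p+7) and quotient 5p³−69p²+160p+300.
Continuing, p = 5 is a root, giving the factor (p−5) and quotient 5p²−44p−60.
The remaining quadratic factors as (p−10)(5p+6).

(2p+7)(5p+6)(p−10)(p−5)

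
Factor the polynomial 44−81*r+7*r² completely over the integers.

Need a pair with product 7·44 = 308 and sum −81: that's −4 and −77.
Split the middle term: 7*r²−4*r − 77*r+44 = r*(7*r−4) − 11*(7*r−4).

(7*r−4)*(r−11)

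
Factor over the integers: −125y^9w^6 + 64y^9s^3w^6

Pull out the common factor y^9w^6, leaving 64s^3 − 125.
Recognize a difference of cubes with the parts 4s and 5.

w^6y^9(4s − 5)(16s^2 + 20s + 25)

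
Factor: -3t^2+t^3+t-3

(t-3)(t^2+1)

Group as (t^3+t) + (-3t^2-3) = t(t^2+1) - 3(t^2+1).
Both groups share the factor (t^2+1).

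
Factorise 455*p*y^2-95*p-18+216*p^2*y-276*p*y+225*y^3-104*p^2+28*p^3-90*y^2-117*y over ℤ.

Group: 2*p*(14*p^2+45*p*y+11*p+25*y^2+15*y+2) + (9*y-9)*(14*p^2+45*p*y+11*p+25*y^2+15*y+2); both groups contain (14*p^2+45*p*y+11*p+25*y^2+15*y+2), so (2*p+9*y-9) is a factor with cofactor 14*p^2+45*p*y+11*p+25*y^2+15*y+2.
The cofactor groups again: 14*p^2+45*p*y+11*p+25*y^2+15*y+2 = 2*p*(7*p+5*y+2) + (5*y+1)*(7*p+5*y+2); both groups contain (7*p+5*y+2), giving (2*p+5*y+1)*(7*p+5*y+2).

(2*p+5*y+1)*(2*p+9*y-9)*(7*p+5*y+2)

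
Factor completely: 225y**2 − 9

Factor out 9, leaving 25y**2 − 1, which is a difference of two squares.

9(5y + 1)(5y − 1)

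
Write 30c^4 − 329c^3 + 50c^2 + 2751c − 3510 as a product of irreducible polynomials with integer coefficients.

(5c − 9)(6c − 13)(c + 3)(c − 10)

By the rational root theorem, c = −3 is a root, so (c + 3) is a factor; dividing leaves 30c^3 − 419c^2 + 1307c − 1170.
Continuing, c = 10 is a root, giving the factor (c − 10) and quotient 30c^2 − 119c + 117.
The remaining quadratic factors as (6c − 13)(5c − 9).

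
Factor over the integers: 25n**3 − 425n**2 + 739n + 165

(5n + 1)(5n − 11)(n − 15)

Among the possible rational roots, n = 15 is a root, so (n − 15) is a factor; dividing leaves 25n**2 − 50n − 11.
The remaining quadratic factors as (5n + 1)(5n − 11).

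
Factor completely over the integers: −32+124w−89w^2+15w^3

Testing divisors of the constant over divisors of the leading coefficient, w = 4 is a root, so (w−4) divides it; the quotient is 15w^2−29w+8.
The remaining quadratic factors as (5w−8)(3w−1).

(3w−1)(5w−8)(w−4)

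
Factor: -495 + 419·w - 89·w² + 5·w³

(5·w - 9)·(w - 11)·(w - 5)

Trying the rational-root candidates, w = 5 is a root, so (w - 5) is a factor; dividing leaves 5·w² - 64·w + 99.
The remaining quadratic factors as (w - 11)(5·w - 9).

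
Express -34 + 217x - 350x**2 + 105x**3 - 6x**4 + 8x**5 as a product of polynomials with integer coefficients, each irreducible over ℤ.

Among the possible rational roots, x = 2 is a root, so (x - 2) divides it; the quotient is 8x**4 + 10x**3 + 125x**2 - 100x + 17.
Continuing, x = 1/4 is a root, giving the factor (4x - 1) and quotient 2x**3 + 3x**2 + 32x - 17.
Continuing, x = 1/2 is a root, giving the factor (2x - 1) and quotient x**2 + 2x + 17.
The quadratic x**2 + 2x + 17 has discriminant -64 < 0 and is irreducible over ℤ.

(2x - 1)(4x - 1)(x - 2)(x**2 + 2x + 17)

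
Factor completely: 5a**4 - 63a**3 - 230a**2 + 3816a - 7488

Testing divisors of the constant over divisors of the leading coefficient, a = 13/5 is a root, so (5a - 13) divides it; the quotient is a**3 - 10a**2 - 72a + 576.
Then a = 6 is a root, giving the factor (a - 6) and quotient a**2 - 4a - 96.
The remaining quadratic factors as (a + 8)(a - 12).

(5a - 13)(a + 8)(a - 12)(a - 6)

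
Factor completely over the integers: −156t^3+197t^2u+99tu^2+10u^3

−(13t+2u)(3t−5u)(4t+u)

Group: 13t(−12t^2+17tu+5u^2) + 2u(−12t^2+17tu+5u^2); both groups contain (−12t^2+17tu+5u^2), so (13t+2u) is a factor with cofactor −12t^2+17tu+5u^2.
The cofactor groups again: −12t^2+17tu+5u^2 = −3t(4t+u) + 5u(4t+u); both groups contain (4t+u), giving −(3t−5u)(4t+u).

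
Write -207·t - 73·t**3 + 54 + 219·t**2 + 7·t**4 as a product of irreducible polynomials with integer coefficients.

(7·t - 3)·(t - 1)·(t - 3)·(t - 6)

Testing divisors of the constant over divisors of the leading coefficient, t = 1 is a root, giving the factor (t - 1) and quotient 7·t**3 - 66·t**2 + 153·t - 54.
Continuing, t = 6 is a root, so (t - 6) is a factor; dividing leaves 7·t**2 - 24·t + 9.
The remaining quadratic factors as (t - 3)(7·t - 3).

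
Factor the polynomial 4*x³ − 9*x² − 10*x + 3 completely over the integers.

Testing divisors of the constant over divisors of the leading coefficient, x = 1/4 is a root, so (4*x − 1) divides it; the quotient is x² − 2*x − 3.
The remaining quadratic factors as (x + 1)(x − 3).

(4*x − 1)*(x + 1)*(x − 3)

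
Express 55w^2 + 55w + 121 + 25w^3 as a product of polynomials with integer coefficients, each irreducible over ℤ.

(5w + 11)(5w^2 + 11)

Group as (25w^3 + 55w) + (55w^2 + 121) = 5w(5w^2 + 11) + 11(5w^2 + 11).
Both groups share the factor (5w^2 + 11).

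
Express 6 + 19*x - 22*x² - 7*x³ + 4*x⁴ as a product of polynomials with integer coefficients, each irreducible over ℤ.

Trying the rational-root candidates, x = -2 is a root, so (x + 2) divides it; the quotient is 4*x³ - 15*x² + 8*x + 3.
Continuing, x = 1 is a root, so (x - 1) is a factor; dividing leaves 4*x² - 11*x - 3.
The remaining quadratic factors as (4*x + 1)(x - 3).

(4*x + 1)*(x + 2)*(x - 1)*(x - 3)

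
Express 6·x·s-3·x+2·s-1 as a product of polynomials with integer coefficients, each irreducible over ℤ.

Group as (6·x·s-3·x) + (2·s-1) = 3·x·(2·s-1) + (2·s-1).
Both groups share the factor (2·s-1).

(2·s-1)·(3·x+1)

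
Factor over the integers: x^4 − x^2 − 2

(x^2 + 1)*(x^2 − 2)

Substitute u = x^2 to get a quadratic in u, then factor.
x^2 + 1 is irreducible over ℤ (sum of squares).
x^2 − 2 is irreducible over ℤ (2 is not a perfect square).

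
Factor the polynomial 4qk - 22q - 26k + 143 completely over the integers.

Group as (4qk - 22q) + (-26k + 143) = 2q(2k - 11) - 13(2k - 11).
Both groups share the factor (2k - 11).

(2k - 11)(2q - 13)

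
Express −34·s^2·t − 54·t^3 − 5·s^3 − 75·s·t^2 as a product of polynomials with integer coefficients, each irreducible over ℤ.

−(5·s + 9·t)·(s + 2·t)·(s + 3·t)

Group: s·(−5·s^2 − 19·s·t − 18·t^2) + 3·t·(−5·s^2 − 19·s·t − 18·t^2); both groups contain (−5·s^2 − 19·s·t − 18·t^2), so (s + 3·t) is a factor with cofactor −5·s^2 − 19·s·t − 18·t^2.
The cofactor groups again: −5·s^2 − 19·s·t − 18·t^2 = −s·(5·s + 9·t) − 2·t·(5·s + 9·t); both groups contain (5·s + 9·t), giving −(s + 2·t)·(5·s + 9·t).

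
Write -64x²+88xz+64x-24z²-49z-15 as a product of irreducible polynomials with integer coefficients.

-(8x-3z-5)(8x-8z-3)

Group: -8x(8x-8z-3) + (3z+5)(8x-8z-3); both groups contain (8x-8z-3).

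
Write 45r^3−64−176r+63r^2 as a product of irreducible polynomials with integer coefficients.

Trying the rational-root candidates, r = −8/3 is a root, giving the factor (3r+8) and quotient 15r^2−19r−8.
The remaining quadratic factors as (3r+1)(5r−8).

(3r+1)(3r+8)(5r−8)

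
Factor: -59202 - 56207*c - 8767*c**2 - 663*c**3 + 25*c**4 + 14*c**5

Among the possible rational roots, c = -13/2 is a root, so (2*c + 13) divides it; the quotient is 7*c**4 - 33*c**3 - 117*c**2 - 3623*c - 4554.
Next, c = -9/7 is a root, so (7*c + 9) divides it; the quotient is c**3 - 6*c**2 - 9*c - 506.
Continuing, c = 11 is a root, giving the factor (c - 11) and quotient c**2 + 5*c + 46.
The quadratic c**2 + 5*c + 46 has discriminant -159 < 0 and is irreducible over ℤ.

(2*c + 13)*(7*c + 9)*(c - 11)*(c**2 + 5*c + 46)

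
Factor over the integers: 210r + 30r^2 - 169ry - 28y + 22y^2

Group: 2r(15r - 2y) + (-11y + 14)(15r - 2y); both groups contain (15r - 2y).

(15r - 2y)(2r - 11y + 14)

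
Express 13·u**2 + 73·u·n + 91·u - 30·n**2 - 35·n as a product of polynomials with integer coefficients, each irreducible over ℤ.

Group: 13·u·(u + 6·n + 7) - 5·n·(u + 6·n + 7); both groups contain (u + 6·n + 7).

(13·u - 5·n)·(u + 6·n + 7)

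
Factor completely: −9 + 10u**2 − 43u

(2u − 9)(5u + 1)

Need a pair with product 10·(−9) = −90 and sum −43: that's 2 and −45.
Split the middle term: 10u**2 + 2u − 45u − 9 = 2u(5u + 1) − 9(5u + 1).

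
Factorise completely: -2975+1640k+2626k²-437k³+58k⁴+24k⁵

Trying the rational-root candidates, k = 5/6 is a root, so (6k-5) is a factor; dividing leaves 4k⁴+13k³-62k²+386k+595.
Continuing, k = -7 is a root, so (k+7) divides it; the quotient is 4k³-15k²+43k+85.
Then k = -5/4 is a root, so (4k+5) divides it; the quotient is k²-5k+17.
The quadratic k²-5k+17 has discriminant -43 < 0 and is irreducible over ℤ.

(4k+5)(6k-5)(k+7)(k²-5k+17)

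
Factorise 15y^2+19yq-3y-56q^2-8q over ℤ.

(5y-7q-1)(3y+8q)

Group: 3y(5y-7q-1) + 8q(5y-7q-1); both groups contain (5y-7q-1).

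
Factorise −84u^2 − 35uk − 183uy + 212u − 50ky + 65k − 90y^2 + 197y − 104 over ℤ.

−(12u + 5k + 9y − 8)(7u + 10y − 13)

Group: −7u(12u + 5k + 9y − 8) + (−10y + 13)(12u + 5k + 9y − 8); both groups contain (12u + 5k + 9y − 8).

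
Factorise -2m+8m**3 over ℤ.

Factor out 2m, leaving 4m**2-1, which is a difference of two squares.

2m(2m+1)(2m-1)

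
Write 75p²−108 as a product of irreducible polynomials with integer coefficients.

Factor out 3, leaving 25p²−36, which is a difference of two squares.

3(5p+6)(5p−6)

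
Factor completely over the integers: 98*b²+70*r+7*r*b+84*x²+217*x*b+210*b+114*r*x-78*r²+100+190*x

-(6*r-12*x-7*b-10)*(13*r+7*x+14*b+10)

Group: -13*r*(6*r-12*x-7*b-10) + (-7*x-14*b-10)*(6*r-12*x-7*b-10); both groups contain (6*r-12*x-7*b-10).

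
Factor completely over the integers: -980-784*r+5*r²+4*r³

(4*r+5)*(r+14)*(r-14)

By the rational root theorem, r = -14 is a root, so (r+14) is a factor; dividing leaves 4*r²-51*r-70.
The remaining quadratic factors as (4*r+5)(r-14).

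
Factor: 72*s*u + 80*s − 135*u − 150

Group as (72*s*u + 80*s) + (−135*u − 150) = 8*s*(9*u + 10) − 15*(9*u + 10).
Both groups share the factor (9*u + 10).

(8*s − 15)*(9*u + 10)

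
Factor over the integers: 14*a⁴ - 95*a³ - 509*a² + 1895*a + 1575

Testing divisors of the constant over divisors of the leading coefficient, a = -5 is a root, so (a + 5) is a factor; dividing leaves 14*a³ - 165*a² + 316*a + 315.
Next, a = 9 is a root, so (a - 9) divides it; the quotient is 14*a² - 39*a - 35.
The remaining quadratic factors as (7*a + 5)(2*a - 7).

(2*a - 7)*(7*a + 5)*(a + 5)*(a - 9)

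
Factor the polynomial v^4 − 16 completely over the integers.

(v + 2)*(v − 2)*(v^2 + 4)

(v)⁴ − (2)⁴ = ((v)² − (2)²)((v)² + (2)²); the first factor splits again, the second (v^2 + 4) is irreducible.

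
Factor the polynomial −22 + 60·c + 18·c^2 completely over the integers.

Pull out the common factor 2, then factor the remaining trinomial.

2·(3·c + 11)·(3·c − 1)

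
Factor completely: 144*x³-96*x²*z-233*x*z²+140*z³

Group: 12*x*(12*x²-x*z-20*z²) - 7*z*(12*x²-x*z-20*z²); both groups contain (12*x²-x*z-20*z²), so (12*x-7*z) is a factor with cofactor 12*x²-x*z-20*z².
The cofactor groups again: 12*x²-x*z-20*z² = 4*x*(3*x-4*z) + 5*z*(3*x-4*z); both groups contain (3*x-4*z), giving (4*x+5*z)*(3*x-4*z).

(12*x-7*z)*(3*x-4*z)*(4*x+5*z)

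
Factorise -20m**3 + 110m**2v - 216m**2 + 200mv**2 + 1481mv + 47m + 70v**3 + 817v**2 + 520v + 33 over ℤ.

Group: m(-20m**2 + 130mv + 4m + 70v**2 + 47v + 3) + (v + 11)(-20m**2 + 130mv + 4m + 70v**2 + 47v + 3); both groups contain (-20m**2 + 130mv + 4m + 70v**2 + 47v + 3), so (m + v + 11) is a factor with cofactor -20m**2 + 130mv + 4m + 70v**2 + 47v + 3.
The cofactor groups again: -20m**2 + 130mv + 4m + 70v**2 + 47v + 3 = -10m(2m - 14v - 1) + (-5v - 3)(2m - 14v - 1); both groups contain (2m - 14v - 1), giving -(10m + 5v + 3)(2m - 14v - 1).

-(10m + 5v + 3)(2m - 14v - 1)(m + v + 11)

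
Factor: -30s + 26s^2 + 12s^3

Pull out the common factor 2s, then factor the remaining trinomial.

2s(6s - 5)(s + 3)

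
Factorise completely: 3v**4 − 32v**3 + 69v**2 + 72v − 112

(3v + 4)(v − 1)(v − 4)(v − 7)

Testing divisors of the constant over divisors of the leading coefficient, v = 7 is a root, giving the factor (v − 7) and quotient 3v**3 − 11v**2 − 8v + 16.
Next, v = −4/3 is a root, so (3v + 4) divides it; the quotient is v**2 − 5v + 4.
The remaining quadratic factors as (v − 1)(v − 4).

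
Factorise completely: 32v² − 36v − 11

(4v + 1)(8v − 11)

Need a pair with product 32·(−11) = −352 and sum −36: that's −44 and 8.
Split the middle term: 32v² − 44v + 8v − 11 = 4v(8v − 11) + (8v − 11).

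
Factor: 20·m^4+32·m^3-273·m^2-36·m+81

(2·m+9)·(2·m-1)·(5·m+3)·(m-3)

Testing divisors of the constant over divisors of the leading coefficient, m = -3/5 is a root, so (5·m+3) is a factor; dividing leaves 4·m^3+4·m^2-57·m+27.
Next, m = 1/2 is a root, so (2·m-1) divides it; the quotient is 2·m^2+3·m-27.
The remaining quadratic factors as (m-3)(2·m+9).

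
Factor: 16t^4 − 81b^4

(2t)⁴ − (3b)⁴ = ((2t)² − (3b)²)((2t)² + (3b)²); the first factor splits again, the second (4t^2 + 9b^2) is irreducible.

(2t − 3b)(2t + 3b)(4t^2 + 9b^2)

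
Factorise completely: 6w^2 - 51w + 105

Pull out the common factor 3, then factor the remaining trinomial.

3(2w - 7)(w - 5)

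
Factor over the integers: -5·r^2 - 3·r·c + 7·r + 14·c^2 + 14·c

Group: -r·(5·r - 7·c - 7) - 2·c·(5·r - 7·c - 7); both groups contain (5·r - 7·c - 7).

-(5·r - 7·c - 7)·(r + 2·c)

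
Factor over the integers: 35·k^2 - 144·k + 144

Need a pair with product 35·144 = 5040 and sum -144: that's -60 and -84.
Split the middle term: 35·k^2 - 60·k - 84·k + 144 = 5·k·(7·k - 12) - 12·(7·k - 12).

(5·k - 12)·(7·k - 12)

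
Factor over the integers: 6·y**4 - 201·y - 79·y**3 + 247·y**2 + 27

Testing divisors of the constant over divisors of the leading coefficient, y = 1/6 is a root, giving the factor (6·y - 1) and quotient y**3 - 13·y**2 + 39·y - 27.
Next, y = 1 is a root, so (y - 1) is a factor; dividing leaves y**2 - 12·y + 27.
The remaining quadratic factors as (y - 3)(y - 9).

(6·y - 1)·(y - 1)·(y - 3)·(y - 9)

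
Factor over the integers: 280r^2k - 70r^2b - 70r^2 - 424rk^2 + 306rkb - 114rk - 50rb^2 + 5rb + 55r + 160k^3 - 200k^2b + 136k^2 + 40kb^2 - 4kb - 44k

Group: 14r(20rk - 5rb - 5r - 16k^2 + 4kb + 4k) + (-10k + 10b - 11)(20rk - 5rb - 5r - 16k^2 + 4kb + 4k); both groups contain (20rk - 5rb - 5r - 16k^2 + 4kb + 4k), so (14r - 10k + 10b - 11) is a factor with cofactor 20rk - 5rb - 5r - 16k^2 + 4kb + 4k.
The cofactor groups again: 20rk - 5rb - 5r - 16k^2 + 4kb + 4k = 4k(5r - 4k) + (-b - 1)(5r - 4k); both groups contain (5r - 4k), giving (4k - b - 1)(5r - 4k).

(5r - 4k)(4k - b - 1)(14r - 10k + 10b - 11)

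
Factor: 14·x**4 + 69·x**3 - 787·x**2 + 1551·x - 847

Trying the rational-root candidates, x = 7/2 is a root, giving the factor (2·x - 7) and quotient 7·x**3 + 59·x**2 - 187·x + 121.
Continuing, x = -11 is a root, giving the factor (x + 11) and quotient 7·x**2 - 18·x + 11.
The remaining quadratic factors as (7·x - 11)(x - 1).

(2·x - 7)·(7·x - 11)·(x + 11)·(x - 1)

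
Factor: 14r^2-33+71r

Need a pair with product 14·(-33) = -462 and sum 71: that's 77 and -6.
Split the middle term: 14r^2+77r - 6r-33 = 7r(2r+11) - 3(2r+11).

(2r+11)(7r-3)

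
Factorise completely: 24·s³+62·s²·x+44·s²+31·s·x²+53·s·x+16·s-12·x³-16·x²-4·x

Group: 2·s·(12·s²+13·s·x+16·s-4·x²-4·x) + (3·x+1)·(12·s²+13·s·x+16·s-4·x²-4·x); both groups contain (12·s²+13·s·x+16·s-4·x²-4·x), so (2·s+3·x+1) is a factor with cofactor 12·s²+13·s·x+16·s-4·x²-4·x.
The cofactor groups again: 12·s²+13·s·x+16·s-4·x²-4·x = 4·s·(3·s+4·x+4) - x·(3·s+4·x+4); both groups contain (3·s+4·x+4), giving (4·s-x)·(3·s+4·x+4).

(2·s+3·x+1)·(3·s+4·x+4)·(4·s-x)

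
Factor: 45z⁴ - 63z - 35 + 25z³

(9z + 5)(5z³ - 7)

Group as (45z⁴ - 63z) + (25z³ - 35) = 9z(5z³ - 7) + 5(5z³ - 7).
Both groups share the factor (5z³ - 7).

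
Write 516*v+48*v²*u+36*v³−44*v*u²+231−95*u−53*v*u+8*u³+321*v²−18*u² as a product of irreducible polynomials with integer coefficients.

Group: v*(36*v²−24*v*u+69*v+4*u²−23*u+33) + (2*u+7)*(36*v²−24*v*u+69*v+4*u²−23*u+33); both groups contain (36*v²−24*v*u+69*v+4*u²−23*u+33), so (v+2*u+7) is a factor with cofactor 36*v²−24*v*u+69*v+4*u²−23*u+33.
The cofactor groups again: 36*v²−24*v*u+69*v+4*u²−23*u+33 = 12*v*(3*v−u+3) + (−4*u+11)*(3*v−u+3); both groups contain (3*v−u+3), giving (12*v−4*u+11)*(3*v−u+3).

(12*v−4*u+11)*(3*v−u+3)*(v+2*u+7)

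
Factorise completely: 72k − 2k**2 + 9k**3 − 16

(9k − 2)(k**2 + 8)

Group as (9k**3 + 72k) + (−2k**2 − 16) = 9k(k**2 + 8) − 2(k**2 + 8).
Both groups share the factor (k**2 + 8).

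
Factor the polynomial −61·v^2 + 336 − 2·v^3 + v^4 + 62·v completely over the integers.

Among the possible rational roots, v = −7 is a root, so (v + 7) is a factor; dividing leaves v^3 − 9·v^2 + 2·v + 48.
Continuing, v = 8 is a root, giving the factor (v − 8) and quotient v^2 − v − 6.
The remaining quadratic factors as (v + 2)(v − 3).

(v + 2)·(v + 7)·(v − 3)·(v − 8)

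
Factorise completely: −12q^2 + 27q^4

3q^2(3q + 2)(3q − 2)

Every term has a factor of 3q^2. Then 9q^2 − 4 = (3q)² − (2)².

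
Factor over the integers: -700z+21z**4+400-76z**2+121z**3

By the rational root theorem, z = -5 is a root, so (z+5) divides it; the quotient is 21z**3+16z**2-156z+80.
Continuing, z = 4/7 is a root, so (7z-4) divides it; the quotient is 3z**2+4z-20.
The remaining quadratic factors as (z-2)(3z+10).

(3z+10)(7z-4)(z+5)(z-2)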